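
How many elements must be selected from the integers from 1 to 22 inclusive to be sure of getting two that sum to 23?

12

Partition {1, …, 22} into 11 pairs: {1,22}, {2,21}, …, {11,12}.
Choosing 11 integers — say the integers 1 through 11 — takes one from each pair and avoids the property.
Choosing 12 forces two into the same pair by pigeonhole, and those sum to 23. So 12.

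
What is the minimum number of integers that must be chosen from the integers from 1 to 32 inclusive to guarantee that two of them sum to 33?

Partition {1, …, 32} into 16 pairs: {1,32}, {2,31}, …, {16,17}.
Choosing 16 integers — say the integers 1 through 16 — takes one from each pair and avoids the property.
Choosing 17 forces two into the same pair by pigeonhole, and those sum to 33. So 17.

17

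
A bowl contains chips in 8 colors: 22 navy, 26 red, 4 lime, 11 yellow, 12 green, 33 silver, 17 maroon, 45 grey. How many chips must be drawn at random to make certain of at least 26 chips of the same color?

142

In the worst case we take at most 25 of each color, but all 22 navy, all 4 lime, all 11 yellow, all 12 green, and all 17 maroon (fewer than 25), giving 22 + 25 + 4 + 11 + 12 + 25 + 17 + 25 = 141.
One more chip then forces some color to 26, so 141 + 1 = 142.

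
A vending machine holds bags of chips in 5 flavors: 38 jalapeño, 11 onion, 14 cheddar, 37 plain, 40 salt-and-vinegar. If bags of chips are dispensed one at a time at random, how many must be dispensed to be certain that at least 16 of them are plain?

The worst case draws every non-plain bag of chips first: 38 + 11 + 14 + 40 = 103.
The next 16 draws are then forced to be plain, giving 103 + 16 = 119.

119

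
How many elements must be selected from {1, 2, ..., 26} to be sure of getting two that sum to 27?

Partition {1, …, 26} into 13 pairs: {1,26}, {2,25}, …, {13,14}.
Choosing 13 integers — say the integers 1 through 13 — takes one from each pair and avoids the property.
Choosing 14 forces two into the same pair by pigeonhole, and those sum to 27. So 14.

14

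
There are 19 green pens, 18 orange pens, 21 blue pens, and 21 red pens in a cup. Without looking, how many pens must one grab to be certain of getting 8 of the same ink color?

29

The worst case takes 7 pens of each ink color without reaching 8 of any: 4 × 7 = 28.
The next pen must bring some ink color to 8, so 28 + 1 = 29.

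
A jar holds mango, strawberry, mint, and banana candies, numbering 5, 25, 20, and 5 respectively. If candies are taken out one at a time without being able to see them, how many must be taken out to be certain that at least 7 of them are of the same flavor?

23

In the worst case we take at most 6 of each flavor, but all 5 mango and all 5 banana (fewer than 6), giving 5 + 6 + 6 + 5 = 22.
One more candy then forces some flavor to 7, so 22 + 1 = 23.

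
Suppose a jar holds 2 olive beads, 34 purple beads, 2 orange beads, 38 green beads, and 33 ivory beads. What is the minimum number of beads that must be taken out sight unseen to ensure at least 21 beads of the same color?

In the worst case we take at most 20 of each color, but all 2 olive and all 2 orange (fewer than 20), giving 2 + 20 + 2 + 20 + 20 = 64.
One more bead then forces some color to 21, so 64 + 1 = 65.

65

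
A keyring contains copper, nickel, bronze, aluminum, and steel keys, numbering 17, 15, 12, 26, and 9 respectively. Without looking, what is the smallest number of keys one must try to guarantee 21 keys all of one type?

In the worst case we take at most 20 of each type, but all 17 copper, all 15 nickel, all 12 bronze, and all 9 steel (fewer than 20), giving 17 + 15 + 12 + 20 + 9 = 73.
One more key then forces some type to 21, so 73 + 1 = 74.

74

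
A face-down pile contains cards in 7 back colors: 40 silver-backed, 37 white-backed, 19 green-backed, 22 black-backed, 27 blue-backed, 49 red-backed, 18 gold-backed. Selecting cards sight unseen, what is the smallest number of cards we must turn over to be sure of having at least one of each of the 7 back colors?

The hardest back color to obtain is gold-backed: we could draw every other card first — 212 − 18 = 194 cards — without a single gold-backed one.
The next draw must be gold-backed, so 194 + 1 = 195.

195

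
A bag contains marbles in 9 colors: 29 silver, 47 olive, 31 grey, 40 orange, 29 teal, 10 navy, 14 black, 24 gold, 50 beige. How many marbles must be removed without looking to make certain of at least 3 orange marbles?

To avoid orange marbles as long as possible, exhaust the other 8 colors first.
The worst case draws every non-orange marble first: 29 + 47 + 31 + 29 + 10 + 14 + 24 + 50 = 234.
The next 3 draws are then forced to be orange, giving 234 + 3 = 237.

237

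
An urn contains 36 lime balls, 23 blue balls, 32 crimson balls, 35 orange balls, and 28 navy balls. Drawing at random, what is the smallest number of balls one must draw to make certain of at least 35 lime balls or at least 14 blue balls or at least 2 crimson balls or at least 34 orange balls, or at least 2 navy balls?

83

The worst case stops just short of every target: 34 lime, 13 blue, 1 crimson, 33 orange, 1 navy — 34 + 13 + 1 + 33 + 1 = 82 balls.
One more ball must push some color to its target, so 82 + 1 = 83.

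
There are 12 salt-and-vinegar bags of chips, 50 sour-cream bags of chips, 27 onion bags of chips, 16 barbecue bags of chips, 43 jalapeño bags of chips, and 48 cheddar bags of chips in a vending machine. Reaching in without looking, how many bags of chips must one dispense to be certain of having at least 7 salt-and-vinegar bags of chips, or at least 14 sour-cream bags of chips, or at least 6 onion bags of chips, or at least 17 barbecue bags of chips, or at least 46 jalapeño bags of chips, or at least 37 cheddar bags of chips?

120

Each of the 6 flavors has its own threshold; avoid all of them simultaneously.
The worst case stops just short of every target: 6 salt-and-vinegar, 13 sour-cream, 5 onion, 16 barbecue, all 43 jalapeño, 36 cheddar — 6 + 13 + 5 + 16 + 43 + 36 = 119 bags of chips.
One more bag of chips must push some flavor to its target, so 119 + 1 = 120.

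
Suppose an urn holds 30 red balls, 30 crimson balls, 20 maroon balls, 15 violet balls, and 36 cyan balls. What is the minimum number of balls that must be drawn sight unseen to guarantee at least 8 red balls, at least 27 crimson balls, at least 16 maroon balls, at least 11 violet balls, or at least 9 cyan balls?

The worst case stops just short of every target: 7 red, 26 crimson, 15 maroon, 10 violet, 8 cyan — 7 + 26 + 15 + 10 + 8 = 66 balls.
One more ball must push some color to its target, so 66 + 1 = 67.

67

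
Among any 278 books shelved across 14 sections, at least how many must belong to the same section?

20

The 278 books fall into 14 sections.
If each of the 14 sections held at most 19, the total would be at most 14 × 19 = 266 < 278, a contradiction.
So at least one holds ⌈278/14⌉ = 20.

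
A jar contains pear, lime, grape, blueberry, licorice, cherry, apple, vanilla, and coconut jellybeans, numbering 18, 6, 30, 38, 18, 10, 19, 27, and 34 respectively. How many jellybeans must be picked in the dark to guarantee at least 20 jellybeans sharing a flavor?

Treat the 9 flavors as pigeonholes.
In the worst case we take at most 19 of each flavor, but all 18 pear, all 6 lime, all 18 licorice, and all 10 cherry (fewer than 19), giving 18 + 6 + 19 + 19 + 18 + 10 + 19 + 19 + 19 = 147.
One more jellybean then forces some flavor to 20, so 147 + 1 = 148.

148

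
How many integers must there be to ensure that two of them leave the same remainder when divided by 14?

There are 14 residue classes modulo 14 acting as pigeonholes.
With 14 integers we could place one in each, avoiding any repeat.
One more forces some class to hold 2, so 14 + 1 = 15.

15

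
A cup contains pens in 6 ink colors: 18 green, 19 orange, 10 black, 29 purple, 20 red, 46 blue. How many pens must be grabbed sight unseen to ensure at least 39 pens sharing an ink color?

135

In the worst case we take at most 38 of each ink color, but all 18 green, all 19 orange, all 10 black, all 29 purple, and all 20 red (fewer than 38), giving 18 + 19 + 10 + 29 + 20 + 38 = 134.
One more pen then forces some ink color to 39, so 134 + 1 = 135.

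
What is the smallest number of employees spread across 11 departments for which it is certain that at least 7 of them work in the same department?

There are 11 departments acting as pigeonholes.
With 11 × 6 = 66 employees we could place exactly 6 in each, with no class reaching 7.
One more forces some class to hold 7, so 66 + 1 = 67.

67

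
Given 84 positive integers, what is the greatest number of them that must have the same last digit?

9

There are 10 possible last digits, which serve as the pigeonholes.
If each of the 10 possible last digits held at most 8, the total would be at most 10 × 8 = 80 < 84, a contradiction.
So at least one holds ⌈84/10⌉ = 9.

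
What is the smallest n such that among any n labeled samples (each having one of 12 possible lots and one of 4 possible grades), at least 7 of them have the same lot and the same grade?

289

There are 12 × 4 = 48 (lot, grade) combinations acting as pigeonholes.
With 48 × 6 = 288 labeled samples we could place exactly 6 in each, with no (lot, grade) pair reaching 7.
One more forces some (lot, grade) pair to hold 7, so 288 + 1 = 289.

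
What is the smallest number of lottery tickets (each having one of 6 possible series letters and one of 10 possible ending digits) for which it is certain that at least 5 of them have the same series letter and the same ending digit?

There are 6 × 10 = 60 (series letter, ending digit) combinations acting as pigeonholes.
With 60 × 4 = 240 lottery tickets we could place exactly 4 in each, with no (series letter, ending digit) pair reaching 5.
One more forces some (series letter, ending digit) pair to hold 5, so 240 + 1 = 241.

241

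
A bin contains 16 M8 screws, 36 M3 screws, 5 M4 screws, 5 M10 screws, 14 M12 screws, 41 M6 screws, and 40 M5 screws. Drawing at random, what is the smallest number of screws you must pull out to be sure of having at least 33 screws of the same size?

In the worst case we take at most 32 of each size, but all 16 M8, all 5 M4, all 5 M10, and all 14 M12 (fewer than 32), giving 16 + 32 + 5 + 5 + 14 + 32 + 32 = 136.
One more screw then forces some size to 33, so 136 + 1 = 137.

137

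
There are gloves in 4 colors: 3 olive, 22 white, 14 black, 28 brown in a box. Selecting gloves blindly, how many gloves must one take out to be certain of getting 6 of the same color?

19

Treat the 4 colors as pigeonholes.
In the worst case we take at most 5 of each color, but all 3 olive (fewer than 5), giving 3 + 5 + 5 + 5 = 18.
One more glove then forces some color to 6, so 18 + 1 = 19.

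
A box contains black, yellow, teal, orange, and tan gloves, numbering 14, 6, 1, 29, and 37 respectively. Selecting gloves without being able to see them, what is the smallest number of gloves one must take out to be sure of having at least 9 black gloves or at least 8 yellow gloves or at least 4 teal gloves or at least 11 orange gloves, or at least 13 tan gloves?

The worst case stops just short of every target: 8 black, all 6 yellow, all 1 teal, 10 orange, 12 tan — 8 + 6 + 1 + 10 + 12 = 37 gloves.
One more glove must push some color to its target, so 37 + 1 = 38.

38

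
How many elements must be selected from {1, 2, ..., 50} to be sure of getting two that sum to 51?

Partition {1, …, 50} into 25 pairs: {1,50}, {2,49}, …, {25,26}.
Choosing 25 integers — say the integers 1 through 25 — takes one from each pair and avoids the property.
Choosing 26 forces two into the same pair by pigeonhole, and those sum to 51. So 26.

26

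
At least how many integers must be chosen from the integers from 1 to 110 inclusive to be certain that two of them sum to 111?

56

Partition {1, …, 110} into 55 pairs: {1,110}, {2,109}, …, {55,56}.
Choosing 55 integers — say the integers 1 through 55 — takes one from each pair and avoids the property.
Choosing 56 forces two into the same pair by pigeonhole, and those sum to 111. So 56.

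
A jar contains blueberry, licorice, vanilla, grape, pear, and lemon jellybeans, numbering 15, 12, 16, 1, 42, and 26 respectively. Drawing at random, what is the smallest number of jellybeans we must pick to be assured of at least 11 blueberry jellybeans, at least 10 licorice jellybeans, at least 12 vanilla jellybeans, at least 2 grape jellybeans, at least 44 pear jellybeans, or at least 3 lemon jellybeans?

The worst case stops just short of every target: 10 blueberry, 9 licorice, 11 vanilla, 1 grape, all 42 pear, 2 lemon — 10 + 9 + 11 + 1 + 42 + 2 = 75 jellybeans.
One more jellybean must push some flavor to its target, so 75 + 1 = 76.

76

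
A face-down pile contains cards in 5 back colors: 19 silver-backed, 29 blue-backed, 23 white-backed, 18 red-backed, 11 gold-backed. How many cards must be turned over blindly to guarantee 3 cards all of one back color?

The worst case takes 2 cards of each back color without reaching 3 of any: 5 × 2 = 10.
The next card must bring some back color to 3, so 10 + 1 = 11.

11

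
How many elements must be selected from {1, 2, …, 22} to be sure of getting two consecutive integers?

12

Partition {1, …, 22} into 11 pairs: {1,2}, {3,4}, …, {21,22}.
Choosing 11 integers — say the 11 even numbers 2, 4, …, 22 — takes one from each pair and avoids the property.
Choosing 12 forces two into the same pair by pigeonhole, and those are consecutive. So 12.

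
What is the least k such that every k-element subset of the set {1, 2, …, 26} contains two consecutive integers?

14

Partition {1, …, 26} into 13 pairs: {1,2}, {3,4}, …, {25,26}.
Choosing 13 integers — say the 13 even numbers 2, 4, …, 26 — takes one from each pair and avoids the property.
Choosing 14 forces two into the same pair by pigeonhole, and those are consecutive. So 14.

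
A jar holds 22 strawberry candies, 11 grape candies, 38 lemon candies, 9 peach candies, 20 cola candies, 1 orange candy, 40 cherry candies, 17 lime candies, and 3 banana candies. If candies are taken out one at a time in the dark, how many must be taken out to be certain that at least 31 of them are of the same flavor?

144

In the worst case we take at most 30 of each flavor, but all 22 strawberry, all 11 grape, all 9 peach, all 20 cola, all 1 orange, all 17 lime, and all 3 banana (fewer than 30), giving 22 + 11 + 30 + 9 + 20 + 1 + 30 + 17 + 3 = 143.
One more candy then forces some flavor to 31, so 143 + 1 = 144.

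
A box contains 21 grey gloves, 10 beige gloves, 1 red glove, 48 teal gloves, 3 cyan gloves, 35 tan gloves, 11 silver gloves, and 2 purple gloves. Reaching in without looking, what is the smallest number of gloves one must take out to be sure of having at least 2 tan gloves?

98

The worst case draws every non-tan glove first: 21 + 10 + 1 + 48 + 3 + 11 + 2 = 96.
The next 2 draws are then forced to be tan, giving 96 + 2 = 98.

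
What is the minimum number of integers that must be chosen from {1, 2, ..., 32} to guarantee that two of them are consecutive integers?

Partition {1, …, 32} into 16 pairs: {1,2}, {3,4}, …, {31,32}.
Choosing 16 integers — say the 16 even numbers 2, 4, …, 32 — takes one from each pair and avoids the property.
Choosing 17 forces two into the same pair by pigeonhole, and those are consecutive. So 17.

17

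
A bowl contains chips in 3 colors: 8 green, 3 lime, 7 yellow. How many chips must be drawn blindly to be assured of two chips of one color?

Treat the 3 colors as pigeonholes.
The worst case takes 1 chip of each color without reaching 2 of any: 3 × 1 = 3.
The next chip must bring some color to 2, so 3 + 1 = 4.

4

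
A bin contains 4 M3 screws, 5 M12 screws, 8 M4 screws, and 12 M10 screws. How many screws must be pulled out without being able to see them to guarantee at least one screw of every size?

26

The hardest size to obtain is M3: we could draw every other screw first — 29 − 4 = 25 screws — without a single M3 one.
The next draw must be M3, so 25 + 1 = 26.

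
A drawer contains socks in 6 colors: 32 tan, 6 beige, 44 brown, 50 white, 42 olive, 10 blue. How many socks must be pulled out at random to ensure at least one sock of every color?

The hardest color to obtain is beige: we could draw every other sock first — 184 − 6 = 178 socks — without a single beige one.
The next draw must be beige, so 178 + 1 = 179.

179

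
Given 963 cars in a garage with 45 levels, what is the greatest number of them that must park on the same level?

The 963 cars fall into 45 levels.
If each of the 45 levels held at most 21, the total would be at most 45 × 21 = 945 < 963, a contradiction.
So at least one holds ⌈963/45⌉ = 22.

22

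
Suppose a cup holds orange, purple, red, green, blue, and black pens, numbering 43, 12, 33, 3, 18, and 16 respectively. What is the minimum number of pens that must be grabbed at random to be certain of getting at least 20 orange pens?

The worst case draws every non-orange pen first: 12 + 33 + 3 + 18 + 16 = 82.
The next 20 draws are then forced to be orange, giving 82 + 20 = 102.

102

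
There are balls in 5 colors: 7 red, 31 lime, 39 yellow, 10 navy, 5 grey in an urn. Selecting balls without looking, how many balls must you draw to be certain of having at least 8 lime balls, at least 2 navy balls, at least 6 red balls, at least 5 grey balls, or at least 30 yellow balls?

47

The worst case stops just short of every target: 5 red, 7 lime, 29 yellow, 1 navy, 4 grey — 5 + 7 + 29 + 1 + 4 = 46 balls.
One more ball must push some color to its target, so 46 + 1 = 47.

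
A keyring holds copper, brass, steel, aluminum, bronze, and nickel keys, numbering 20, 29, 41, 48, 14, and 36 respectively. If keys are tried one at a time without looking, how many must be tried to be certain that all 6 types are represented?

The hardest type to obtain is bronze: we could draw every other key first — 188 − 14 = 174 keys — without a single bronze one.
The next draw must be bronze, so 174 + 1 = 175.

175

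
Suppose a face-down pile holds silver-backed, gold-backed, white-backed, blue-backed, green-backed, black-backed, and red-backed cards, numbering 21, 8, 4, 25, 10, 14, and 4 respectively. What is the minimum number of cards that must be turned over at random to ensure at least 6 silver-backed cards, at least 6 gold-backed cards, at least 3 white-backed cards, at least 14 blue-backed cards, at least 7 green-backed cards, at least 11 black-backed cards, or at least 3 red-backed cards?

44

The worst case stops just short of every target: 5 silver-backed, 5 gold-backed, 2 white-backed, 13 blue-backed, 6 green-backed, 10 black-backed, 2 red-backed — 5 + 5 + 2 + 13 + 6 + 10 + 2 = 43 cards.
One more card must push some back color to its target, so 43 + 1 = 44.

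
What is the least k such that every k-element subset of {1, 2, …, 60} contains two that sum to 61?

31

Partition {1, …, 60} into 30 pairs: {1,60}, {2,59}, …, {30,31}.
Choosing 30 integers — say the integers 1 through 30 — takes one from each pair and avoids the property.
Choosing 31 forces two into the same pair by pigeonhole, and those sum to 61. So 31.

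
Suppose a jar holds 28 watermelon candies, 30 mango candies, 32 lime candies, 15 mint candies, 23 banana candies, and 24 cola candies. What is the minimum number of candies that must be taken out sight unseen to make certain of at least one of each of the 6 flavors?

The hardest flavor to obtain is mint: we could draw every other candy first — 152 − 15 = 137 candies — without a single mint one.
The next draw must be mint, so 137 + 1 = 138.

138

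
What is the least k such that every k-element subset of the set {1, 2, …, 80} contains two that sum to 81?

Partition {1, …, 80} into 40 pairs: {1,80}, {2,79}, …, {40,41}.
Choosing 40 integers — say the integers 1 through 40 — takes one from each pair and avoids the property.
Choosing 41 forces two into the same pair by pigeonhole, and those sum to 81. So 41.

41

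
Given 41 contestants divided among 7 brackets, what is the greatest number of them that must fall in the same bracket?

6

If each of the 7 brackets held at most 5, the total would be at most 7 × 5 = 35 < 41, a contradiction.
So at least one holds ⌈41/7⌉ = 6.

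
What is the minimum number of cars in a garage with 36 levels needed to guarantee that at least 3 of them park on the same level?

73

There are 36 levels acting as pigeonholes.
With 36 × 2 = 72 cars we could place exactly 2 in each, with no class reaching 3.
One more forces some class to hold 3, so 72 + 1 = 73.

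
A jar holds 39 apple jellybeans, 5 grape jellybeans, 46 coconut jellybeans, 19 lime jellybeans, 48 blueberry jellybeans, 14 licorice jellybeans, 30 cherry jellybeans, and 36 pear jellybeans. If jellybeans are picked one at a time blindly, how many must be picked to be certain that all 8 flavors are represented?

233

The hardest flavor to obtain is grape: we could draw every other jellybean first — 237 − 5 = 232 jellybeans — without a single grape one.
The next draw must be grape, so 232 + 1 = 233.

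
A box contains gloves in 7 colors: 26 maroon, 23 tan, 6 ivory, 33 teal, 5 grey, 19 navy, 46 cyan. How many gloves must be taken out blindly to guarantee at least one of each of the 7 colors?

The hardest color to obtain is grey: we could draw every other glove first — 158 − 5 = 153 gloves — without a single grey one.
The next draw must be grey, so 153 + 1 = 154.

154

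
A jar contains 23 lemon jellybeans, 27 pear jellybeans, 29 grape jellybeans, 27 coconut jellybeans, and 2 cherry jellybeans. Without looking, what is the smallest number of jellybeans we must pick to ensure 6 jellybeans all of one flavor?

23

Treat the 5 flavors as pigeonholes.
In the worst case we take at most 5 of each flavor, but all 2 cherry (fewer than 5), giving 5 + 5 + 5 + 5 + 2 = 22.
One more jellybean then forces some flavor to 6, so 22 + 1 = 23.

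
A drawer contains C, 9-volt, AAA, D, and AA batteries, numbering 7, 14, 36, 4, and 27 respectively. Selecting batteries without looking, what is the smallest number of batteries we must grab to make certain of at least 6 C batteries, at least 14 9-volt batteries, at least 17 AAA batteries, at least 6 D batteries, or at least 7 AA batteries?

The worst case stops just short of every target: 5 C, 13 9-volt, 16 AAA, all 4 D, 6 AA — 5 + 13 + 16 + 4 + 6 = 44 batteries.
One more battery must push some type to its target, so 44 + 1 = 45.

45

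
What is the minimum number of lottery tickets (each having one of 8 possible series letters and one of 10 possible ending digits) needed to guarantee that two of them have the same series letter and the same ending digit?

81

There are 8 × 10 = 80 (series letter, ending digit) combinations acting as pigeonholes.
With 80 lottery tickets we could place one in each, avoiding any repeat.
One more forces some (series letter, ending digit) pair to hold 2, so 80 + 1 = 81.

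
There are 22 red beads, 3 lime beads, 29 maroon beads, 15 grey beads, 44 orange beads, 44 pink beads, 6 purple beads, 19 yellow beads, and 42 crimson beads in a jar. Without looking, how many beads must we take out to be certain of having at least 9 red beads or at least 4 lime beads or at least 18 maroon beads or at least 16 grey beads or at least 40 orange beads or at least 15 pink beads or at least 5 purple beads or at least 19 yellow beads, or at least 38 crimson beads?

The worst case stops just short of every target: 8 red, 3 lime, 17 maroon, 15 grey, 39 orange, 14 pink, 4 purple, 18 yellow, 37 crimson — 8 + 3 + 17 + 15 + 39 + 14 + 4 + 18 + 37 = 155 beads.
One more bead must push some color to its target, so 155 + 1 = 156.

156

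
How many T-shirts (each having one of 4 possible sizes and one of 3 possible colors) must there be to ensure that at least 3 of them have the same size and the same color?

There are 4 × 3 = 12 (size, color) combinations acting as pigeonholes.
With 12 × 2 = 24 T-shirts we could place exactly 2 in each, with no (size, color) pair reaching 3.
One more forces some (size, color) pair to hold 3, so 24 + 1 = 25.

25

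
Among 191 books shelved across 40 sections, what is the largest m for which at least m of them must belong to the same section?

5

If each of the 40 sections held at most 4, the total would be at most 40 × 4 = 160 < 191, a contradiction.
So at least one holds ⌈191/40⌉ = 5.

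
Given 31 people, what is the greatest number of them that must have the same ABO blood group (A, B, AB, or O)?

8

If each of the 4 ABO blood groups held at most 7, the total would be at most 4 × 7 = 28 < 31, a contradiction.
So at least one holds ⌈31/4⌉ = 8.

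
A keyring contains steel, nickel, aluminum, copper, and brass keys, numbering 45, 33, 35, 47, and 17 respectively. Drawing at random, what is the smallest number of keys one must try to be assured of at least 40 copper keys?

170

To avoid copper keys as long as possible, exhaust the other 4 types first.
The worst case draws every non-copper key first: 45 + 33 + 35 + 17 = 130.
The next 40 draws are then forced to be copper, giving 130 + 40 = 170.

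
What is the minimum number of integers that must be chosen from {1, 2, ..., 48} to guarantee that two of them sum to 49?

Partition {1, …, 48} into 24 pairs: {1,48}, {2,47}, …, {24,25}.
Choosing 24 integers — say the integers 1 through 24 — takes one from each pair and avoids the property.
Choosing 25 forces two into the same pair by pigeonhole, and those sum to 49. So 25.

25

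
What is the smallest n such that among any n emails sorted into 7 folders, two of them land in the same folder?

8

There are 7 folders acting as pigeonholes.
With 7 emails we could place one in each, avoiding any repeat.
One more forces some class to hold 2, so 7 + 1 = 8.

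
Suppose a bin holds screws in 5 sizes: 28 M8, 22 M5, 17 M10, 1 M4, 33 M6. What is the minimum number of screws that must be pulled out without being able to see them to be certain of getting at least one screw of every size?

101

The hardest size to obtain is M4: we could draw every other screw first — 101 − 1 = 100 screws — without a single M4 one.
The next draw must be M4, so 100 + 1 = 101.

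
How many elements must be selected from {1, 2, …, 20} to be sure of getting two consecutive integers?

11

Partition {1, …, 20} into 10 pairs: {1,2}, {3,4}, …, {19,20}.
Choosing 10 integers — say the 10 even numbers 2, 4, …, 20 — takes one from each pair and avoids the property.
Choosing 11 forces two into the same pair by pigeonhole, and those are consecutive. So 11.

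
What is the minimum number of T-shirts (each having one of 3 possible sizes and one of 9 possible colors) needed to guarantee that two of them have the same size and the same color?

There are 3 × 9 = 27 (size, color) combinations acting as pigeonholes.
With 27 T-shirts we could place one in each, avoiding any repeat.
One more forces some (size, color) pair to hold 2, so 27 + 1 = 28.

28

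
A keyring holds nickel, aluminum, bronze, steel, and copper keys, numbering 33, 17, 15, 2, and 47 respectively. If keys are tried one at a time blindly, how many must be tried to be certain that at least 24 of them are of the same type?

In the worst case we take at most 23 of each type, but all 17 aluminum, all 15 bronze, and all 2 steel (fewer than 23), giving 23 + 17 + 15 + 2 + 23 = 80.
One more key then forces some type to 24, so 80 + 1 = 81.

81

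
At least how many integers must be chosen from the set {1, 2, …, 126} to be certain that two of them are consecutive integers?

Partition {1, …, 126} into 63 pairs: {1,2}, {3,4}, …, {125,126}.
Choosing 63 integers — say the 63 even numbers 2, 4, …, 126 — takes one from each pair and avoids the property.
Choosing 64 forces two into the same pair by pigeonhole, and those are consecutive. So 64.

64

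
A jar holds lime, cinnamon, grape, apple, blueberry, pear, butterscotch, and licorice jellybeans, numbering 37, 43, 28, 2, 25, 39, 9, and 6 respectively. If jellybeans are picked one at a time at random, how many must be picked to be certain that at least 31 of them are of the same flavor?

In the worst case we take at most 30 of each flavor, but all 28 grape, all 2 apple, all 25 blueberry, all 9 butterscotch, and all 6 licorice (fewer than 30), giving 30 + 30 + 28 + 2 + 25 + 30 + 9 + 6 = 160.
One more jellybean then forces some flavor to 31, so 160 + 1 = 161.

161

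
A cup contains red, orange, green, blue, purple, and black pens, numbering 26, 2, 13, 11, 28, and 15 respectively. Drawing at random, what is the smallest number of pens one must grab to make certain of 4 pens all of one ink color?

Treat the 6 ink colors as pigeonholes.
In the worst case we take at most 3 of each ink color, but all 2 orange (fewer than 3), giving 3 + 2 + 3 + 3 + 3 + 3 = 17.
One more pen then forces some ink color to 4, so 17 + 1 = 18.

18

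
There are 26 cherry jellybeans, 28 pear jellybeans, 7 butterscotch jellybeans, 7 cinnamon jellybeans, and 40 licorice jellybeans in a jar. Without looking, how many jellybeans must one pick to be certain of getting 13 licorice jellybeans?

81

The worst case draws every non-licorice jellybean first: 26 + 28 + 7 + 7 = 68.
The next 13 draws are then forced to be licorice, giving 68 + 13 = 81.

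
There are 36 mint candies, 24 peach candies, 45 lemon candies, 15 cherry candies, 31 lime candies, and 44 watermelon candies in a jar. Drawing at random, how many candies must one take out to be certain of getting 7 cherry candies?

To avoid cherry candies as long as possible, exhaust the other 5 flavors first.
The worst case draws every non-cherry candy first: 36 + 24 + 45 + 31 + 44 = 180.
The next 7 draws are then forced to be cherry, giving 180 + 7 = 187.

187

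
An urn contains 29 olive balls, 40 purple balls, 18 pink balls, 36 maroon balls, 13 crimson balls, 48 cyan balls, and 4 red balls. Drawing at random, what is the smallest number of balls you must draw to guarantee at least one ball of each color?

185

The hardest color to obtain is red: we could draw every other ball first — 188 − 4 = 184 balls — without a single red one.
The next draw must be red, so 184 + 1 = 185.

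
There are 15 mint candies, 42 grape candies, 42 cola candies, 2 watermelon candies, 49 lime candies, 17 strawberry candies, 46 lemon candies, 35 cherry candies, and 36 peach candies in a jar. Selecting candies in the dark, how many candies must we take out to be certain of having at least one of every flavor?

The hardest flavor to obtain is watermelon: we could draw every other candy first — 284 − 2 = 282 candies — without a single watermelon one.
The next draw must be watermelon, so 282 + 1 = 283.

283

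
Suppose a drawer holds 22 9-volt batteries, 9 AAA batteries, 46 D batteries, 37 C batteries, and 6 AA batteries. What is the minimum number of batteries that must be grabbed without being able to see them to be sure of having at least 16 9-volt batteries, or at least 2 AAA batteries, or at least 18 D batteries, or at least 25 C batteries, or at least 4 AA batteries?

61

The worst case stops just short of every target: 15 9-volt, 1 AAA, 17 D, 24 C, 3 AA — 15 + 1 + 17 + 24 + 3 = 60 batteries.
One more battery must push some type to its target, so 60 + 1 = 61.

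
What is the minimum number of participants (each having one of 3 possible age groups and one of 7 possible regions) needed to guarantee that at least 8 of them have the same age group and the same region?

148

There are 3 × 7 = 21 (age group, region) combinations acting as pigeonholes.
With 21 × 7 = 147 participants we could place exactly 7 in each, with no (age group, region) pair reaching 8.
One more forces some (age group, region) pair to hold 8, so 147 + 1 = 148.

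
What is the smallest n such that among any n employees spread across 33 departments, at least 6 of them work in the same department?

There are 33 departments acting as pigeonholes.
With 33 × 5 = 165 employees we could place exactly 5 in each, with no class reaching 6.
One more forces some class to hold 6, so 165 + 1 = 166.

166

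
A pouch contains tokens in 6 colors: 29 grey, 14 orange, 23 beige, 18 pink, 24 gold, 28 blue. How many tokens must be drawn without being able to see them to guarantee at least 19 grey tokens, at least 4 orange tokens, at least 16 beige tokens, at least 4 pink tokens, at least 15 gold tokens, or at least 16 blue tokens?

69

The worst case stops just short of every target: 18 grey, 3 orange, 15 beige, 3 pink, 14 gold, 15 blue — 18 + 3 + 15 + 3 + 14 + 15 = 68 tokens.
One more token must push some color to its target, so 68 + 1 = 69.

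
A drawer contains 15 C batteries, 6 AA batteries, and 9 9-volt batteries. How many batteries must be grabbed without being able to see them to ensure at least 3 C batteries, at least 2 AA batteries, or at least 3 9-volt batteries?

The worst case stops just short of every target: 2 C, 1 AA, 2 9-volt — 2 + 1 + 2 = 5 batteries.
One more battery must push some type to its target, so 5 + 1 = 6.

6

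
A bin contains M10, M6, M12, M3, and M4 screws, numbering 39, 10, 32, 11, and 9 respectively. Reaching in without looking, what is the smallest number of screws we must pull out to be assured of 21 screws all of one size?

71

In the worst case we take at most 20 of each size, but all 10 M6, all 11 M3, and all 9 M4 (fewer than 20), giving 20 + 10 + 20 + 11 + 9 = 70.
One more screw then forces some size to 21, so 70 + 1 = 71.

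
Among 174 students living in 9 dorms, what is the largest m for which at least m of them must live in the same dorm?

The 174 students fall into 9 dorms.
If each of the 9 dorms held at most 19, the total would be at most 9 × 19 = 171 < 174, a contradiction.
So at least one holds ⌈174/9⌉ = 20.

20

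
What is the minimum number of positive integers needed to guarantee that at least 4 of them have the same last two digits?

301

There are 100 possible two-digit endings acting as pigeonholes.
With 100 × 3 = 300 positive integers we could place exactly 3 in each, with no class reaching 4.
One more forces some class to hold 4, so 300 + 1 = 301.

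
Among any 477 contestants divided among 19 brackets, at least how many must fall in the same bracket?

26

The 477 contestants fall into 19 brackets.
If each of the 19 brackets held at most 25, the total would be at most 19 × 25 = 475 < 477, a contradiction.
So at least one holds ⌈477/19⌉ = 26.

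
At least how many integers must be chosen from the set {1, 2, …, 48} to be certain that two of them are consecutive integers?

25

Partition {1, …, 48} into 24 pairs: {1,2}, {3,4}, …, {47,48}.
Choosing 24 integers — say the 24 even numbers 2, 4, …, 48 — takes one from each pair and avoids the property.
Choosing 25 forces two into the same pair by pigeonhole, and those are consecutive. So 25.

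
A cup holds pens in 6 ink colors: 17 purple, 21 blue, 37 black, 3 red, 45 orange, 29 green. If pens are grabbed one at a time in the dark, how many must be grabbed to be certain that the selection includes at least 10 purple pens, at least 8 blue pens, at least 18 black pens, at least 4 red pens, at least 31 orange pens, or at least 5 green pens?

The worst case stops just short of every target: 9 purple, 7 blue, 17 black, 3 red, 30 orange, 4 green — 9 + 7 + 17 + 3 + 30 + 4 = 70 pens.
One more pen must push some ink color to its target, so 70 + 1 = 71.

71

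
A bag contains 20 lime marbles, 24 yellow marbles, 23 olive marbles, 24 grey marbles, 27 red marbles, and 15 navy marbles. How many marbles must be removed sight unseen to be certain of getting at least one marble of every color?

119

The hardest color to obtain is navy: we could draw every other marble first — 133 − 15 = 118 marbles — without a single navy one.
The next draw must be navy, so 118 + 1 = 119.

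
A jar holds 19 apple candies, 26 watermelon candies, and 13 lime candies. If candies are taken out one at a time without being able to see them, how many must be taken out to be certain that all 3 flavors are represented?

46

The hardest flavor to obtain is lime: we could draw every other candy first — 58 − 13 = 45 candies — without a single lime one.
The next draw must be lime, so 45 + 1 = 46.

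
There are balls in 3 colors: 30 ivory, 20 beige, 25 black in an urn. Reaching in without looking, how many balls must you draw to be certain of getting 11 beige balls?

The worst case draws every non-beige ball first: 30 + 25 = 55.
The next 11 draws are then forced to be beige, giving 55 + 11 = 66.

66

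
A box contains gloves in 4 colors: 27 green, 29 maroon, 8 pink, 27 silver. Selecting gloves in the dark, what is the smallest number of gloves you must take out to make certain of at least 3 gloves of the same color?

9

Treat the 4 colors as pigeonholes.
The worst case takes 2 gloves of each color without reaching 3 of any: 4 × 2 = 8.
The next glove must bring some color to 3, so 8 + 1 = 9.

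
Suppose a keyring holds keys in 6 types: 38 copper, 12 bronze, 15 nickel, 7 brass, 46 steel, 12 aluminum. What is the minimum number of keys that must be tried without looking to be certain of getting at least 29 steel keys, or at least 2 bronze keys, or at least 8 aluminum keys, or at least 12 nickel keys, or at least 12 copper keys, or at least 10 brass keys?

66

Each of the 6 types has its own threshold; avoid all of them simultaneously.
The worst case stops just short of every target: 11 copper, 1 bronze, 11 nickel, all 7 brass, 28 steel, 7 aluminum — 11 + 1 + 11 + 7 + 28 + 7 = 65 keys.
One more key must push some type to its target, so 65 + 1 = 66.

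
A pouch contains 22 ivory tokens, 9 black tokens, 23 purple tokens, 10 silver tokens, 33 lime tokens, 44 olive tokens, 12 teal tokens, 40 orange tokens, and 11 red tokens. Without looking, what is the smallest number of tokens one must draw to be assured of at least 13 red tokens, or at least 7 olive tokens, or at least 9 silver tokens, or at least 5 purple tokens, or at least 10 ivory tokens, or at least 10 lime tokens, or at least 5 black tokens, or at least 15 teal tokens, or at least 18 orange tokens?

81

The worst case stops just short of every target: 9 ivory, 4 black, 4 purple, 8 silver, 9 lime, 6 olive, all 12 teal, 17 orange, all 11 red — 9 + 4 + 4 + 8 + 9 + 6 + 12 + 17 + 11 = 80 tokens.
One more token must push some color to its target, so 80 + 1 = 81.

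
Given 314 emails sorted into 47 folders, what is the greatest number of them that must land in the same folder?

The 314 emails fall into 47 folders.
If each of the 47 folders held at most 6, the total would be at most 47 × 6 = 282 < 314, a contradiction.
So at least one holds ⌈314/47⌉ = 7.

7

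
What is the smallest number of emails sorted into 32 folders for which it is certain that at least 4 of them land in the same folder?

There are 32 folders acting as pigeonholes.
With 32 × 3 = 96 emails we could place exactly 3 in each, with no class reaching 4.
One more forces some class to hold 4, so 96 + 1 = 97.

97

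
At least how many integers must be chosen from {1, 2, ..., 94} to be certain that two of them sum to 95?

Partition {1, …, 94} into 47 pairs: {1,94}, {2,93}, …, {47,48}.
Choosing 47 integers — say the integers 1 through 47 — takes one from each pair and avoids the property.
Choosing 48 forces two into the same pair by pigeonhole, and those sum to 95. So 48.

48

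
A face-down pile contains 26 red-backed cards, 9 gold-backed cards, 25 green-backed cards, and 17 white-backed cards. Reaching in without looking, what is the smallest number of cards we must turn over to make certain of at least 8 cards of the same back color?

29

The worst case takes 7 cards of each back color without reaching 8 of any: 4 × 7 = 28.
The next card must bring some back color to 8, so 28 + 1 = 29.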